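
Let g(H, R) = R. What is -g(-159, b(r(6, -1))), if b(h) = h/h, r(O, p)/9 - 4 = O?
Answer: -1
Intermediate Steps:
r(O, p) = 36 + 9*O
b(h) = 1
-g(-159, b(r(6, -1))) = -1*1 = -1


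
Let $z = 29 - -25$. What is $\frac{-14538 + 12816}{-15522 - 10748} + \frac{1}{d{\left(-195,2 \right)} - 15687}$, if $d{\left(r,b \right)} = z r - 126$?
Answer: $\frac{22668188}{346015305} \approx 0.065512$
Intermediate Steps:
$z = 54$ ($z = 29 + 25 = 54$)
$d{\left(r,b \right)} = -126 + 54 r$ ($d{\left(r,b \right)} = 54 r - 126 = -126 + 54 r$)
$\frac{-14538 + 12816}{-15522 - 10748} + \frac{1}{d{\left(-195,2 \right)} - 15687} = \frac{-14538 + 12816}{-15522 - 10748} + \frac{1}{\left(-126 + 54 \left(-195\right)\right) - 15687} = - \frac{1722}{-26270} + \frac{1}{\left(-126 - 10530\right) - 15687} = \left(-1722\right) \left(- \frac{1}{26270}\right) + \frac{1}{-10656 - 15687} = \frac{861}{13135} + \frac{1}{-26343} = \frac{861}{13135} - \frac{1}{26343} = \frac{22668188}{346015305}$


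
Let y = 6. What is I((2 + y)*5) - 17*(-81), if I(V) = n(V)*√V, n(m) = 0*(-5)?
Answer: 1377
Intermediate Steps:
n(m) = 0
I(V) = 0 (I(V) = 0*√V = 0)
I((2 + y)*5) - 17*(-81) = 0 - 17*(-81) = 0 + 1377 = 1377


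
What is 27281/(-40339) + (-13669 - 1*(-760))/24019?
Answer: -1175998490/968902441 ≈ -1.2137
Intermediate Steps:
27281/(-40339) + (-13669 - 1*(-760))/24019 = 27281*(-1/40339) + (-13669 + 760)*(1/24019) = -27281/40339 - 12909*1/24019 = -27281/40339 - 12909/24019 = -1175998490/968902441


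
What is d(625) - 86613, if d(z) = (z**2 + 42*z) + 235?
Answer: 330497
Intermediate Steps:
d(z) = 235 + z**2 + 42*z
d(625) - 86613 = (235 + 625**2 + 42*625) - 86613 = (235 + 390625 + 26250) - 86613 = 417110 - 86613 = 330497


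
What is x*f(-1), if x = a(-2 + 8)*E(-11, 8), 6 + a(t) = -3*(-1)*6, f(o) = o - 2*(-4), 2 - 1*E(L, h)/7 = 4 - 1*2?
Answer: 0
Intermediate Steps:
E(L, h) = 0 (E(L, h) = 14 - 7*(4 - 1*2) = 14 - 7*(4 - 2) = 14 - 7*2 = 14 - 14 = 0)
f(o) = 8 + o (f(o) = o + 8 = 8 + o)
a(t) = 12 (a(t) = -6 - 3*(-1)*6 = -6 + 3*6 = -6 + 18 = 12)
x = 0 (x = 12*0 = 0)
x*f(-1) = 0*(8 - 1) = 0*7 = 0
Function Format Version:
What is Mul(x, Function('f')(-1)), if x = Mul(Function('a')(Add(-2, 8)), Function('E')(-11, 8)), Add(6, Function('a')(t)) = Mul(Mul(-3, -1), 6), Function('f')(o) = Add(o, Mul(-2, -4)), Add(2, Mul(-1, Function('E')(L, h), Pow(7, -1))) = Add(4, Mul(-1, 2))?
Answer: 0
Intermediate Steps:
Function('E')(L, h) = 0 (Function('E')(L, h) = Add(14, Mul(-7, Add(4, Mul(-1, 2)))) = Add(14, Mul(-7, Add(4, -2))) = Add(14, Mul(-7, 2)) = Add(14, -14) = 0)
Function('f')(o) = Add(8, o) (Function('f')(o) = Add(o, 8) = Add(8, o))
Function('a')(t) = 12 (Function('a')(t) = Add(-6, Mul(Mul(-3, -1), 6)) = Add(-6, Mul(3, 6)) = Add(-6, 18) = 12)
x = 0 (x = Mul(12, 0) = 0)
Mul(x, Function('f')(-1)) = Mul(0, Add(8, -1)) = Mul(0, 7) = 0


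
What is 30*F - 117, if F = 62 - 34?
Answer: 723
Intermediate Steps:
F = 28
30*F - 117 = 30*28 - 117 = 840 - 117 = 723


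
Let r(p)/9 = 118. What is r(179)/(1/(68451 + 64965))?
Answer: 141687792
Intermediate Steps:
r(p) = 1062 (r(p) = 9*118 = 1062)
r(179)/(1/(68451 + 64965)) = 1062/(1/(68451 + 64965)) = 1062/(1/133416) = 1062*133416 = 141687792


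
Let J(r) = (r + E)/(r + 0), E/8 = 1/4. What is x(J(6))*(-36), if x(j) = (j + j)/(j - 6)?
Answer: 144/7 ≈ 20.571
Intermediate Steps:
E = 2 (E = 8*(1/4) = 2)
J(r) = (2 + r)/r (J(r) = (r + 2)/(r + 0) = (2 + r)/r)
x(j) = 2*j/(-6 + j) (x(j) = (2*j)/(-6 + j) = 2*j/(-6 + j))
x(J(6))*(-36) = (2*((2 + 6)/6)/(-6 + (2 + 6)/6))*(-36) = (2*((1/6)*8)/(-6 + (1/6)*8))*(-36) = (2*(4/3)/(-6 + 4/3))*(-36) = (2*(4/3)/(-14/3))*(-36) = (2*(4/3)*(-3/14))*(-36) = -4/7*(-36) = 144/7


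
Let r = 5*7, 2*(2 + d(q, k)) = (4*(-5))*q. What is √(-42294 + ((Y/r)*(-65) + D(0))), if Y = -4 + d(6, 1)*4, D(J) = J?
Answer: I*√41826 ≈ 204.51*I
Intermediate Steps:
d(q, k) = -2 - 10*q (d(q, k) = -2 + ((4*(-5))*q)/2 = -2 + (-20*q)/2 = -2 - 10*q)
Y = -252 (Y = -4 + (-2 - 10*6)*4 = -4 + (-2 - 60)*4 = -4 - 62*4 = -4 - 248 = -252)
r = 35
√(-42294 + ((Y/r)*(-65) + D(0))) = √(-42294 + (-252/35*(-65) + 0)) = √(-42294 + (-252*1/35*(-65) + 0)) = √(-42294 + (-36/5*(-65) + 0)) = √(-42294 + (468 + 0)) = √(-42294 + 468) = √(-41826) = I*√41826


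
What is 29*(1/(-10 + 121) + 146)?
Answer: 470003/111 ≈ 4234.3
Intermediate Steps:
29*(1/(-10 + 121) + 146) = 29*(1/111 + 146) = 29*(16207/111) = 470003/111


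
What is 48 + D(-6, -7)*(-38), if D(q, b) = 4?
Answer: -104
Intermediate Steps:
48 + D(-6, -7)*(-38) = 48 + 4*(-38) = 48 - 152 = -104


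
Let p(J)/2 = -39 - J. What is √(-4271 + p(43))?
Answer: I*√4435 ≈ 66.596*I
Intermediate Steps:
p(J) = -78 - 2*J (p(J) = 2*(-39 - J) = -78 - 2*J)
√(-4271 + p(43)) = √(-4271 + (-78 - 2*43)) = √(-4271 + (-78 - 86)) = √(-4271 - 164) = √(-4435) = I*√4435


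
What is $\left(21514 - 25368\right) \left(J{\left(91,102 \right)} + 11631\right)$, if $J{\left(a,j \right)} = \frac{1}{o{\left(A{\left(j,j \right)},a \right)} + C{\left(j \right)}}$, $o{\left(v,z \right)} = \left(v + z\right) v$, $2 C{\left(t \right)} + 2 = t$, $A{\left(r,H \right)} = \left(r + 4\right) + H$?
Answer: $- \frac{1395026026681}{31121} \approx -4.4826 \cdot 10^{7}$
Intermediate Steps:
$A{\left(r,H \right)} = 4 + H + r$ ($A{\left(r,H \right)} = \left(4 + r\right) + H = 4 + H + r$)
$C{\left(t \right)} = -1 + \frac{t}{2}$
$o{\left(v,z \right)} = v \left(v + z\right)$
$J{\left(a,j \right)} = \frac{1}{-1 + \frac{j}{2} + \left(4 + 2 j\right) \left(4 + a + 2 j\right)}$ ($J{\left(a,j \right)} = \frac{1}{\left(4 + j + j\right) \left(\left(4 + j + j\right) + a\right) + \left(-1 + \frac{j}{2}\right)} = \frac{1}{\left(4 + 2 j\right) \left(\left(4 + 2 j\right) + a\right) + \left(-1 + \frac{j}{2}\right)} = \frac{1}{\left(4 + 2 j\right) \left(4 + a + 2 j\right) + \left(-1 + \frac{j}{2}\right)} = \frac{1}{-1 + \frac{j}{2} + \left(4 + 2 j\right) \left(4 + a + 2 j\right)}$)
$\left(21514 - 25368\right) \left(J{\left(91,102 \right)} + 11631\right) = \left(21514 - 25368\right) \left(\frac{2}{-2 + 102 + 4 \left(2 + 102\right) \left(4 + 91 + 2 \cdot 102\right)} + 11631\right) = - 3854 \left(\frac{2}{-2 + 102 + 4 \cdot 104 \left(4 + 91 + 204\right)} + 11631\right) = - 3854 \left(\frac{2}{-2 + 102 + 4 \cdot 104 \cdot 299} + 11631\right) = - 3854 \left(\frac{2}{-2 + 102 + 124384} + 11631\right) = - 3854 \left(\frac{2}{124484} + 11631\right) = - 3854 \left(2 \cdot \frac{1}{124484} + 11631\right) = - 3854 \left(\frac{1}{62242} + 11631\right) = \left(-3854\right) \frac{723936703}{62242} = - \frac{1395026026681}{31121}$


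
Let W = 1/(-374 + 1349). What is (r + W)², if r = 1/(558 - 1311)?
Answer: 5476/59890325625 ≈ 9.1434e-8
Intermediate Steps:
W = 1/975 ≈ 0.0010256
r = -1/753 (r = 1/(-753) = -1/753 ≈ -0.0013280)
(r + W)² = (-1/753 + 1/975)² = (-74/244725)² = 5476/59890325625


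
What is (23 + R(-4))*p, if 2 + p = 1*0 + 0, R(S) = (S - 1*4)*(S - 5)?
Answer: -190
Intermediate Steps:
R(S) = (-5 + S)*(-4 + S) (R(S) = (S - 4)*(-5 + S) = (-4 + S)*(-5 + S) = (-5 + S)*(-4 + S))
p = -2 (p = -2 + (1*0 + 0) = -2 + (0 + 0) = -2 + 0 = -2)
(23 + R(-4))*p = (23 + (20 + (-4)**2 - 9*(-4)))*(-2) = (23 + (20 + 16 + 36))*(-2) = (23 + 72)*(-2) = 95*(-2) = -190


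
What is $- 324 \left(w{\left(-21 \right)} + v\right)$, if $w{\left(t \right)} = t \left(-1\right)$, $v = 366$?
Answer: $-125388$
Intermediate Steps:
$w{\left(t \right)} = - t$
$- 324 \left(w{\left(-21 \right)} + v\right) = - 324 \left(\left(-1\right) \left(-21\right) + 366\right) = - 324 \left(21 + 366\right) = \left(-324\right) 387 = -125388$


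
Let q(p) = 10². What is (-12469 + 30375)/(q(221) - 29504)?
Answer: -8953/14702 ≈ -0.60896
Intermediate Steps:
q(p) = 100
(-12469 + 30375)/(q(221) - 29504) = (-12469 + 30375)/(100 - 29504) = 17906/(-29404) = 17906*(-1/29404) = -8953/14702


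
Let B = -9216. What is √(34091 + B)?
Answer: 5*√995 ≈ 157.72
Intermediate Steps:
√(34091 + B) = √(34091 - 9216) = √24875 = 5*√995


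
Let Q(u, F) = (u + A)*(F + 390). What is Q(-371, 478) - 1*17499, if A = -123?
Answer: -446291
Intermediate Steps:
Q(u, F) = (-123 + u)*(390 + F) (Q(u, F) = (u - 123)*(F + 390) = (-123 + u)*(390 + F))
Q(-371, 478) - 1*17499 = (-47970 - 123*478 + 390*(-371) + 478*(-371)) - 1*17499 = (-47970 - 58794 - 144690 - 177338) - 17499 = -428792 - 17499 = -446291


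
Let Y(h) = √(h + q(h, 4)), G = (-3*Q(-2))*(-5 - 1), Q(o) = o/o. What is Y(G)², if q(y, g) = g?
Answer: 22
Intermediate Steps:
Q(o) = 1
G = 18 (G = (-3*1)*(-5 - 1) = -3*(-6) = 18)
Y(h) = √(4 + h) (Y(h) = √(h + 4) = √(4 + h))
Y(G)² = (√(4 + 18))² = (√22)² = 22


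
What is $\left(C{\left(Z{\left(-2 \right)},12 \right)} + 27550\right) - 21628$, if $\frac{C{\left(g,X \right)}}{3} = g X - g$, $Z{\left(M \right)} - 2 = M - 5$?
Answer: $5757$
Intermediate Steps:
$Z{\left(M \right)} = -3 + M$ ($Z{\left(M \right)} = 2 + \left(M - 5\right) = 2 + \left(-5 + M\right) = -3 + M$)
$C{\left(g,X \right)} = - 3 g + 3 X g$ ($C{\left(g,X \right)} = 3 \left(g X - g\right) = 3 \left(X g - g\right) = 3 \left(- g + X g\right) = - 3 g + 3 X g$)
$\left(C{\left(Z{\left(-2 \right)},12 \right)} + 27550\right) - 21628 = \left(3 \left(-3 - 2\right) \left(-1 + 12\right) + 27550\right) - 21628 = \left(3 \left(-5\right) 11 + 27550\right) - 21628 = \left(-165 + 27550\right) - 21628 = 27385 - 21628 = 5757$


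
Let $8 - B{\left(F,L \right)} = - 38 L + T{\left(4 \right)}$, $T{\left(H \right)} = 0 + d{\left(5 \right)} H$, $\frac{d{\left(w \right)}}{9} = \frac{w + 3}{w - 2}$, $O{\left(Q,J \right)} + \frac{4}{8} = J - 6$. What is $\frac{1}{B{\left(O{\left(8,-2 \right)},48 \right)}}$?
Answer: $\frac{1}{1736} \approx 0.00057604$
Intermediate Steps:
$O{\left(Q,J \right)} = - \frac{13}{2} + J$ ($O{\left(Q,J \right)} = - \frac{1}{2} + \left(J - 6\right) = - \frac{1}{2} + \left(-6 + J\right) = - \frac{13}{2} + J$)
$d{\left(w \right)} = \frac{9 \left(3 + w\right)}{-2 + w}$ ($d{\left(w \right)} = 9 \frac{w + 3}{w - 2} = 9 \frac{3 + w}{-2 + w} = \frac{9 \left(3 + w\right)}{-2 + w}$)
$T{\left(H \right)} = 24 H$ ($T{\left(H \right)} = 0 + \frac{9 \left(3 + 5\right)}{-2 + 5} H = 0 + 9 \cdot \frac{1}{3} \cdot 8 H = 0 + 24 H = 24 H$)
$B{\left(F,L \right)} = -88 + 38 L$ ($B{\left(F,L \right)} = 8 - \left(- 38 L + 24 \cdot 4\right) = 8 - \left(- 38 L + 96\right) = 8 - \left(96 - 38 L\right) = 8 + \left(-96 + 38 L\right) = -88 + 38 L$)
$\frac{1}{B{\left(O{\left(8,-2 \right)},48 \right)}} = \frac{1}{-88 + 38 \cdot 48} = \frac{1}{-88 + 1824} = \frac{1}{1736}$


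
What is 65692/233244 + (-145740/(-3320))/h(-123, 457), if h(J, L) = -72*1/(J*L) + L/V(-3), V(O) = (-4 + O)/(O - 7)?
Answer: 26288396816737/75349955679228 ≈ 0.34888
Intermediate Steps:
V(O) = (-4 + O)/(-7 + O)
h(J, L) = 10*L/7 - 72/(J*L) (h(J, L) = -72*1/(J*L) + L/(((-4 - 3)/(-7 - 3))) = -72/(J*L) + L/((-7/(-10))) = -72/(J*L) + L/((-⅒*(-7))) = -72/(J*L) + L/(7/10) = -72/(J*L) + L*(10/7) = -72/(J*L) + 10*L/7 = 10*L/7 - 72/(J*L))
65692/233244 + (-145740/(-3320))/h(-123, 457) = 65692/233244 + (-145740/(-3320))/((10/7)*457 - 72/(-123*457)) = 65692*(1/233244) + (-145740*(-1/3320))/(4570/7 - 72*(-1/123)*1/457) = 1493/5301 + 7287/(166*(4570/7 + 24/18737)) = 1493/5301 + 7287/(166*(85628258/131159)) = 1493/5301 + (7287/166)*(131159/85628258) = 1493/5301 + 955755633/14214290828 = 26288396816737/75349955679228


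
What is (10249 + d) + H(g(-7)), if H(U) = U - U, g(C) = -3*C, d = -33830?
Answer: -23581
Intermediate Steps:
H(U) = 0
(10249 + d) + H(g(-7)) = (10249 - 33830) + 0 = -23581 + 0 = -23581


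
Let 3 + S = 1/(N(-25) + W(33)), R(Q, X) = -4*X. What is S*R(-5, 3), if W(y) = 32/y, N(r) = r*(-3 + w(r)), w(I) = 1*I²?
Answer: 9236322/256559 ≈ 36.001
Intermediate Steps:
w(I) = I²
N(r) = r*(-3 + r²)
S = -1539387/513118 (S = -3 + 1/(-25*(-3 + (-25)²) + 32/33) = -3 + 1/(-25*(-3 + 625) + 32*(1/33)) = -3 + 1/(-25*622 + 32/33) = -3 + 1/(-15550 + 32/33) = -3 + 1/(-513118/33) = -3 - 33/513118 = -1539387/513118 ≈ -3.0001)
S*R(-5, 3) = -(-3078774)*3/256559 = -1539387/513118*(-12) = 9236322/256559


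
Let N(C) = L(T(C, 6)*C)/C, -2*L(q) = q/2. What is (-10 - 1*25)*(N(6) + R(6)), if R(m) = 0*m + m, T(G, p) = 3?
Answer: -735/4 ≈ -183.75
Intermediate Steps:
R(m) = m (R(m) = 0 + m = m)
L(q) = -q/4 (L(q) = -q/(2*2) = -q/4)
N(C) = -¾ (N(C) = (-3*C/4)/C = -¾)
(-10 - 1*25)*(N(6) + R(6)) = (-10 - 1*25)*(-¾ + 6) = (-10 - 25)*(21/4) = -35*21/4 = -735/4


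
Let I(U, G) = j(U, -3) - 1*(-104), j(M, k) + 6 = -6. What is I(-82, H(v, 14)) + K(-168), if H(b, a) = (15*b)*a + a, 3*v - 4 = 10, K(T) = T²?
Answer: 28316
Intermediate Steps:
v = 14/3 (v = 4/3 + (⅓)*10 = 4/3 + 10/3 = 14/3 ≈ 4.6667)
j(M, k) = -12 (j(M, k) = -6 - 6 = -12)
H(b, a) = a + 15*a*b (H(b, a) = 15*a*b + a = a + 15*a*b)
I(U, G) = 92 (I(U, G) = -12 - 1*(-104) = -12 + 104 = 92)
I(-82, H(v, 14)) + K(-168) = 92 + (-168)² = 92 + 28224 = 28316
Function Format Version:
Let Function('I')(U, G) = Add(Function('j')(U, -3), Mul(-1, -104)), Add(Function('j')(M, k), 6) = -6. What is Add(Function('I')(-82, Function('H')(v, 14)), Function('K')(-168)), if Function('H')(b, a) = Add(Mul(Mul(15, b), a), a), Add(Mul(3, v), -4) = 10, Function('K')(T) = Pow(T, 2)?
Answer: 28316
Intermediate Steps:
v = Rational(14, 3) (v = Add(Rational(4, 3), Mul(Rational(1, 3), 10)) = Add(Rational(4, 3), Rational(10, 3)) = Rational(14, 3) ≈ 4.6667)
Function('j')(M, k) = -12 (Function('j')(M, k) = Add(-6, -6) = -12)
Function('H')(b, a) = Add(a, Mul(15, a, b)) (Function('H')(b, a) = Add(Mul(15, a, b), a) = Add(a, Mul(15, a, b)))
Function('I')(U, G) = 92 (Function('I')(U, G) = Add(-12, Mul(-1, -104)) = Add(-12, 104) = 92)
Add(Function('I')(-82, Function('H')(v, 14)), Function('K')(-168)) = Add(92, Pow(-168, 2)) = Add(92, 28224) = 28316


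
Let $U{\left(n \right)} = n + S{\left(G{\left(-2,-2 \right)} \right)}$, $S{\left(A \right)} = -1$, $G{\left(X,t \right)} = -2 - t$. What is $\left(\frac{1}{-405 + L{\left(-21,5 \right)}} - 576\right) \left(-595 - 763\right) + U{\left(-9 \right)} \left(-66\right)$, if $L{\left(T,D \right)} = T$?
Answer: $\frac{166751563}{213} \approx 7.8287 \cdot 10^{5}$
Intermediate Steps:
$U{\left(n \right)} = -1 + n$ ($U{\left(n \right)} = n - 1 = -1 + n$)
$\left(\frac{1}{-405 + L{\left(-21,5 \right)}} - 576\right) \left(-595 - 763\right) + U{\left(-9 \right)} \left(-66\right) = \left(\frac{1}{-405 - 21} - 576\right) \left(-595 - 763\right) + \left(-1 - 9\right) \left(-66\right) = \left(\frac{1}{-426} - 576\right) \left(-1358\right) - -660 = \left(- \frac{1}{426} - 576\right) \left(-1358\right) + 660 = \left(- \frac{245377}{426}\right) \left(-1358\right) + 660 = \frac{166610983}{213} + 660 = \frac{166751563}{213}$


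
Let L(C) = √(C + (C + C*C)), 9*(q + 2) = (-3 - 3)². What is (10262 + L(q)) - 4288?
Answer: 5974 + 2*√2 ≈ 5976.8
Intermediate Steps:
q = 2 (q = -2 + (-3 - 3)²/9 = -2 + (⅑)*(-6)² = -2 + (⅑)*36 = -2 + 4 = 2)
L(C) = √(C² + 2*C) (L(C) = √(C + (C + C²)) = √(C² + 2*C))
(10262 + L(q)) - 4288 = (10262 + √(2*(2 + 2))) - 4288 = (10262 + √(2*4)) - 4288 = (10262 + √8) - 4288 = (10262 + 2*√2) - 4288 = 5974 + 2*√2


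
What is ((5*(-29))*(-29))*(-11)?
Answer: -46255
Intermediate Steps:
((5*(-29))*(-29))*(-11) = -145*(-29)*(-11) = 4205*(-11) = -46255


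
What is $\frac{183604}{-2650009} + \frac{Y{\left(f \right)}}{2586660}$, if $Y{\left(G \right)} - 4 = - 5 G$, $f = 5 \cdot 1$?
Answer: $- \frac{158325590943}{2284890759980} \approx -0.069292$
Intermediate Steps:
$f = 5$
$Y{\left(G \right)} = 4 - 5 G$
$\frac{183604}{-2650009} + \frac{Y{\left(f \right)}}{2586660} = \frac{183604}{-2650009} + \frac{4 - 25}{2586660} = 183604 \left(- \frac{1}{2650009}\right) + \left(4 - 25\right) \frac{1}{2586660} = - \frac{183604}{2650009} - \frac{7}{862220} = - \frac{158325590943}{2284890759980}$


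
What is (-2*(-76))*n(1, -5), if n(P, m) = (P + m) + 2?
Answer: -304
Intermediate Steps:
n(P, m) = 2 + P + m
(-2*(-76))*n(1, -5) = (-2*(-76))*(2 + 1 - 5) = 152*(-2) = -304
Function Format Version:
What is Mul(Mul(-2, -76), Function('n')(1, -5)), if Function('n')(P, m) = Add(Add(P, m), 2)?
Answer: -304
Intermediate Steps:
Function('n')(P, m) = Add(2, P, m)
Mul(Mul(-2, -76), Function('n')(1, -5)) = Mul(Mul(-2, -76), Add(2, 1, -5)) = Mul(152, -2) = -304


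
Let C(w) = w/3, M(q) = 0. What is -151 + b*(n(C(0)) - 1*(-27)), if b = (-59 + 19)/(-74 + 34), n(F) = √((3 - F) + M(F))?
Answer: -124 + √3 ≈ -122.27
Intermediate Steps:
C(w) = w/3 (C(w) = w*(⅓) = w/3)
n(F) = √(3 - F) (n(F) = √((3 - F) + 0) = √(3 - F))
b = 1 (b = -40/(-40) = -40*(-1/40) = 1)
-151 + b*(n(C(0)) - 1*(-27)) = -151 + 1*(√(3 - 0/3) - 1*(-27)) = -151 + 1*(√(3 - 1*0) + 27) = -151 + 1*(√(3 + 0) + 27) = -151 + 1*(√3 + 27) = -151 + 1*(27 + √3) = -151 + (27 + √3) = -124 + √3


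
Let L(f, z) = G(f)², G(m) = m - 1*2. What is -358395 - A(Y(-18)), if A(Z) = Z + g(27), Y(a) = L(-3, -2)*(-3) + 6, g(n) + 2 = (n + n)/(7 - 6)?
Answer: -358378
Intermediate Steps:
G(m) = -2 + m (G(m) = m - 2 = -2 + m)
L(f, z) = (-2 + f)²
g(n) = -2 + 2*n (g(n) = -2 + (n + n)/(7 - 6) = -2 + (2*n)/1 = -2 + (2*n)*1 = -2 + 2*n)
Y(a) = -69 (Y(a) = (-2 - 3)²*(-3) + 6 = (-5)²*(-3) + 6 = 25*(-3) + 6 = -75 + 6 = -69)
A(Z) = 52 + Z (A(Z) = Z + (-2 + 2*27) = Z + (-2 + 54) = Z + 52 = 52 + Z)
-358395 - A(Y(-18)) = -358395 - (52 - 69) = -358395 - 1*(-17) = -358395 + 17 = -358378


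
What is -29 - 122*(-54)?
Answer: 6559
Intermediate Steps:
-29 - 122*(-54) = -29 + 6588 = 6559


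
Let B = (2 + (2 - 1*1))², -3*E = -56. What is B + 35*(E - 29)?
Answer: -1058/3 ≈ -352.67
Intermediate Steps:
E = 56/3 (E = -⅓*(-56) = 56/3 ≈ 18.667)
B = 9 (B = (2 + (2 - 1))² = (2 + 1)² = 3² = 9)
B + 35*(E - 29) = 9 + 35*(56/3 - 29) = 9 + 35*(-31/3) = 9 - 1085/3 = -1058/3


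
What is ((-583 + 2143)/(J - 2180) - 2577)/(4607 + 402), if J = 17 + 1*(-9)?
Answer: -466567/906629 ≈ -0.51462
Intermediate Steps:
J = 8 (J = 17 - 9 = 8)
((-583 + 2143)/(J - 2180) - 2577)/(4607 + 402) = ((-583 + 2143)/(8 - 2180) - 2577)/(4607 + 402) = (1560/(-2172) - 2577)/5009 = (1560*(-1/2172) - 2577)*(1/5009) = (-130/181 - 2577)*(1/5009) = -466567/181*1/5009 = -466567/906629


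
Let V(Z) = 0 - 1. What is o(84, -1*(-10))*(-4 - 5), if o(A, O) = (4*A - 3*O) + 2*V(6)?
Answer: -2736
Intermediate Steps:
V(Z) = -1
o(A, O) = -2 - 3*O + 4*A (o(A, O) = (4*A - 3*O) + 2*(-1) = (-3*O + 4*A) - 2 = -2 - 3*O + 4*A)
o(84, -1*(-10))*(-4 - 5) = (-2 - (-3)*(-10) + 4*84)*(-4 - 5) = (-2 - 3*10 + 336)*(-9) = (-2 - 30 + 336)*(-9) = 304*(-9) = -2736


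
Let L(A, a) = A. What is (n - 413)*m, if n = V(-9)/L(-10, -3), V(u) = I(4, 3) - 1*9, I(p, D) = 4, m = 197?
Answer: -162525/2 ≈ -81263.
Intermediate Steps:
V(u) = -5 (V(u) = 4 - 1*9 = 4 - 9 = -5)
n = ½ (n = -5/(-10) = -5*(-⅒) = ½ ≈ 0.50000)
(n - 413)*m = (½ - 413)*197 = -825/2*197 = -162525/2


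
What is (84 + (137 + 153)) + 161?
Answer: 535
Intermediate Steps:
(84 + (137 + 153)) + 161 = (84 + 290) + 161 = 374 + 161 = 535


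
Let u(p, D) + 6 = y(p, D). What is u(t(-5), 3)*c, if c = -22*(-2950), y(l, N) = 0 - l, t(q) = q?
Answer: -64900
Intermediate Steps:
y(l, N) = -l
c = 64900
u(p, D) = -6 - p
u(t(-5), 3)*c = (-6 - 1*(-5))*64900 = (-6 + 5)*64900 = -1*64900 = -64900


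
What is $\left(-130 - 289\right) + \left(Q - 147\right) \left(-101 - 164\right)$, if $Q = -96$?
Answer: $63976$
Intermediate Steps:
$\left(-130 - 289\right) + \left(Q - 147\right) \left(-101 - 164\right) = \left(-130 - 289\right) + \left(-96 - 147\right) \left(-101 - 164\right) = -419 - -64395 = -419 + 64395 = 63976$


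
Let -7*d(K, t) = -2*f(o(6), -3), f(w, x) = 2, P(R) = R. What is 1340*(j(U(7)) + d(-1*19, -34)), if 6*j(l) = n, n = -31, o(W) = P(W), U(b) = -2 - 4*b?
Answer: -129310/21 ≈ -6157.6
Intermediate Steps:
o(W) = W
j(l) = -31/6 (j(l) = (⅙)*(-31) = -31/6)
d(K, t) = 4/7 (d(K, t) = -(-2)*2/7 = -⅐*(-4) = 4/7)
1340*(j(U(7)) + d(-1*19, -34)) = 1340*(-31/6 + 4/7) = 1340*(-193/42) = -129310/21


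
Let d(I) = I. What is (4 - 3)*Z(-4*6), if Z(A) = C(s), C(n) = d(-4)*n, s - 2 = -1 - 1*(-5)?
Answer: -24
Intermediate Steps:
s = 6 (s = 2 + (-1 - 1*(-5)) = 2 + (-1 + 5) = 2 + 4 = 6)
C(n) = -4*n
Z(A) = -24 (Z(A) = -4*6 = -24)
(4 - 3)*Z(-4*6) = (4 - 3)*(-24) = 1*(-24) = -24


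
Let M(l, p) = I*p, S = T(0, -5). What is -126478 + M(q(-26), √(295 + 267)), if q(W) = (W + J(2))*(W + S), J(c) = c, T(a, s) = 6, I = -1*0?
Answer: -126478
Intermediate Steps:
I = 0
S = 6
q(W) = (2 + W)*(6 + W) (q(W) = (W + 2)*(W + 6) = (2 + W)*(6 + W))
M(l, p) = 0 (M(l, p) = 0*p = 0)
-126478 + M(q(-26), √(295 + 267)) = -126478 + 0 = -126478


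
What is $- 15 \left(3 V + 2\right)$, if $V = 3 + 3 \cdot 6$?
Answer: $-975$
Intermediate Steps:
$V = 21$ ($V = 3 + 18 = 21$)
$- 15 \left(3 V + 2\right) = - 15 \left(3 \cdot 21 + 2\right) = - 15 \left(63 + 2\right) = \left(-15\right) 65 = -975$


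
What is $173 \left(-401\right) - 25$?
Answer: $-69398$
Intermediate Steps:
$173 \left(-401\right) - 25 = -69373 - 25 = -69398$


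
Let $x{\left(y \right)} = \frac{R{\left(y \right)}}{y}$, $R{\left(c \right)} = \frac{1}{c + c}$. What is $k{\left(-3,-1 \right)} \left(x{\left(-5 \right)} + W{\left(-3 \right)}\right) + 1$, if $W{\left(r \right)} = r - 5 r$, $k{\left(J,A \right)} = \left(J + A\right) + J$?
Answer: $- \frac{4157}{50} \approx -83.14$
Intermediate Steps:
$R{\left(c \right)} = \frac{1}{2 c}$
$k{\left(J,A \right)} = A + 2 J$ ($k{\left(J,A \right)} = \left(A + J\right) + J = A + 2 J$)
$W{\left(r \right)} = - 4 r$
$x{\left(y \right)} = \frac{1}{2 y^{2}}$ ($x{\left(y \right)} = \frac{\frac{1}{2} \frac{1}{y}}{y} = \frac{1}{2 y^{2}}$)
$k{\left(-3,-1 \right)} \left(x{\left(-5 \right)} + W{\left(-3 \right)}\right) + 1 = \left(-1 + 2 \left(-3\right)\right) \left(\frac{1}{2 \cdot 25} - -12\right) + 1 = \left(-1 - 6\right) \left(\frac{1}{2} \cdot \frac{1}{25} + 12\right) + 1 = - 7 \left(\frac{1}{50} + 12\right) + 1 = \left(-7\right) \frac{601}{50} + 1 = - \frac{4207}{50} + 1 = - \frac{4157}{50}$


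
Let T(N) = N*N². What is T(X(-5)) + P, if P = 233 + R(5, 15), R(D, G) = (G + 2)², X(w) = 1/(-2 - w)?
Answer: 14095/27 ≈ 522.04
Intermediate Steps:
R(D, G) = (2 + G)²
T(N) = N³
P = 522 (P = 233 + (2 + 15)² = 233 + 17² = 233 + 289 = 522)
T(X(-5)) + P = (-1/(2 - 5))³ + 522 = (-1/(-3))³ + 522 = (-1*(-⅓))³ + 522 = (⅓)³ + 522 = 1/27 + 522 = 14095/27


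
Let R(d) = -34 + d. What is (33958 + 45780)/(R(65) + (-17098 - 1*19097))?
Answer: -39869/18082 ≈ -2.2049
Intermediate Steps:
(33958 + 45780)/(R(65) + (-17098 - 1*19097)) = (33958 + 45780)/((-34 + 65) + (-17098 - 1*19097)) = 79738/(31 + (-17098 - 19097)) = 79738/(31 - 36195) = 79738/(-36164) = 79738*(-1/36164) = -39869/18082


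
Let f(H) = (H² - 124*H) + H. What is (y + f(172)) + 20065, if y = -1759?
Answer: 26734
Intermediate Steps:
f(H) = H² - 123*H
(y + f(172)) + 20065 = (-1759 + 172*(-123 + 172)) + 20065 = (-1759 + 172*49) + 20065 = (-1759 + 8428) + 20065 = 6669 + 20065 = 26734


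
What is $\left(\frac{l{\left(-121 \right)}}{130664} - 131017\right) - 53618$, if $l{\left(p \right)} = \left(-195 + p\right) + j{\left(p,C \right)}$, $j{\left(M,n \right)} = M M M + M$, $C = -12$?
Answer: $- \frac{12063459819}{65332} \approx -1.8465 \cdot 10^{5}$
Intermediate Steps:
$j{\left(M,n \right)} = M + M^{3}$ ($j{\left(M,n \right)} = M^{2} M + M = M^{3} + M = M + M^{3}$)
$l{\left(p \right)} = -195 + p^{3} + 2 p$ ($l{\left(p \right)} = \left(-195 + p\right) + \left(p + p^{3}\right) = -195 + p^{3} + 2 p$)
$\left(\frac{l{\left(-121 \right)}}{130664} - 131017\right) - 53618 = \left(\frac{-195 + \left(-121\right)^{3} + 2 \left(-121\right)}{130664} - 131017\right) - 53618 = \left(\left(-195 - 1771561 - 242\right) \frac{1}{130664} - 131017\right) - 53618 = \left(\left(-1771998\right) \frac{1}{130664} - 131017\right) - 53618 = \left(- \frac{885999}{65332} - 131017\right) - 53618 = - \frac{8560488643}{65332} - 53618 = - \frac{12063459819}{65332}$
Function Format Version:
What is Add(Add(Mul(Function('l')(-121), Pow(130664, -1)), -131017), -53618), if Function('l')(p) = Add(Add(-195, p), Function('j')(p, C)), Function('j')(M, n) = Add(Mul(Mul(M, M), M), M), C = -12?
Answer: Rational(-12063459819, 65332) ≈ -1.8465e+5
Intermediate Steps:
Function('j')(M, n) = Add(M, Pow(M, 3)) (Function('j')(M, n) = Add(Mul(Pow(M, 2), M), M) = Add(Pow(M, 3), M) = Add(M, Pow(M, 3)))
Function('l')(p) = Add(-195, Pow(p, 3), Mul(2, p)) (Function('l')(p) = Add(Add(-195, p), Add(p, Pow(p, 3))) = Add(-195, Pow(p, 3), Mul(2, p)))
Add(Add(Mul(Function('l')(-121), Pow(130664, -1)), -131017), -53618) = Add(Add(Mul(Add(-195, Pow(-121, 3), Mul(2, -121)), Pow(130664, -1)), -131017), -53618) = Add(Add(Mul(Add(-195, -1771561, -242), Rational(1, 130664)), -131017), -53618) = Add(Add(Mul(-1771998, Rational(1, 130664)), -131017), -53618) = Add(Add(Rational(-885999, 65332), -131017), -53618) = Add(Rational(-8560488643, 65332), -53618) = Rational(-12063459819, 65332)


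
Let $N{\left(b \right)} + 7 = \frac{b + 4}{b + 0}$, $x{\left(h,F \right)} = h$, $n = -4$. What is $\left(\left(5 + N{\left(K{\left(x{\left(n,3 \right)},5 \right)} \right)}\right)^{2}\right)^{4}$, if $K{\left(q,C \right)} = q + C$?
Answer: $6561$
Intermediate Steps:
$K{\left(q,C \right)} = C + q$
$N{\left(b \right)} = -7 + \frac{4 + b}{b}$ ($N{\left(b \right)} = -7 + \frac{b + 4}{b + 0} = -7 + \frac{4 + b}{b}$)
$\left(\left(5 + N{\left(K{\left(x{\left(n,3 \right)},5 \right)} \right)}\right)^{2}\right)^{4} = \left(\left(5 - \left(6 - \frac{4}{5 - 4}\right)\right)^{2}\right)^{4} = \left(\left(5 - \left(6 - \frac{4}{1}\right)\right)^{2}\right)^{4} = \left(\left(5 + \left(-6 + 4 \cdot 1\right)\right)^{2}\right)^{4} = \left(\left(5 + \left(-6 + 4\right)\right)^{2}\right)^{4} = \left(\left(5 - 2\right)^{2}\right)^{4} = \left(3^{2}\right)^{4} = 9^{4} = 6561$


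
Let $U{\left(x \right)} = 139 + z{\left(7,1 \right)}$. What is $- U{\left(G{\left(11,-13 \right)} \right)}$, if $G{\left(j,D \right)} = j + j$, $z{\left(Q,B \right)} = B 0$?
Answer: $-139$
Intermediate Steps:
$z{\left(Q,B \right)} = 0$
$G{\left(j,D \right)} = 2 j$
$U{\left(x \right)} = 139$ ($U{\left(x \right)} = 139 + 0 = 139$)
$- U{\left(G{\left(11,-13 \right)} \right)} = \left(-1\right) 139 = -139$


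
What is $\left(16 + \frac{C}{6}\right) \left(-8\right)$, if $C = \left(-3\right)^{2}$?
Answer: $-140$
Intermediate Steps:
$C = 9$
$\left(16 + \frac{C}{6}\right) \left(-8\right) = \left(16 + \frac{9}{6}\right) \left(-8\right) = \left(16 + 9 \cdot \frac{1}{6}\right) \left(-8\right) = \left(16 + \frac{3}{2}\right) \left(-8\right) = \frac{35}{2} \left(-8\right) = -140$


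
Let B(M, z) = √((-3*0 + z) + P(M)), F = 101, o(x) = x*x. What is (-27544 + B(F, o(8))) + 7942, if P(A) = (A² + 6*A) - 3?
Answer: -19602 + 2*√2717 ≈ -19498.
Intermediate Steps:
o(x) = x²
P(A) = -3 + A² + 6*A
B(M, z) = √(-3 + z + M² + 6*M) (B(M, z) = √((-3*0 + z) + (-3 + M² + 6*M)) = √((0 + z) + (-3 + M² + 6*M)) = √(z + (-3 + M² + 6*M)) = √(-3 + z + M² + 6*M))
(-27544 + B(F, o(8))) + 7942 = (-27544 + √(-3 + 8² + 101² + 6*101)) + 7942 = (-27544 + √(-3 + 64 + 10201 + 606)) + 7942 = (-27544 + √10868) + 7942 = (-27544 + 2*√2717) + 7942 = -19602 + 2*√2717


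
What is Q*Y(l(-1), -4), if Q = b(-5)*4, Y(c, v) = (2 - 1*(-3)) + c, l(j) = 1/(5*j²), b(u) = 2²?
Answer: 416/5 ≈ 83.200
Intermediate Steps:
b(u) = 4
l(j) = 1/(5*j²)
Y(c, v) = 5 + c (Y(c, v) = (2 + 3) + c = 5 + c)
Q = 16 (Q = 4*4 = 16)
Q*Y(l(-1), -4) = 16*(5 + (⅕)/(-1)²) = 16*(5 + (⅕)*1) = 16*(5 + ⅕) = 16*(26/5) = 416/5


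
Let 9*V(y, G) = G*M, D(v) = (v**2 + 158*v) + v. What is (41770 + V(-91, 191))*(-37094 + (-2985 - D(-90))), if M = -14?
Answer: -12641807464/9 ≈ -1.4046e+9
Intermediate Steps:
D(v) = v**2 + 159*v
V(y, G) = -14*G/9 (V(y, G) = (G*(-14))/9 = (-14*G)/9 = -14*G/9)
(41770 + V(-91, 191))*(-37094 + (-2985 - D(-90))) = (41770 - 14/9*191)*(-37094 + (-2985 - (-90)*(159 - 90))) = (41770 - 2674/9)*(-37094 + (-2985 - (-90)*69)) = 373256*(-37094 + (-2985 - 1*(-6210)))/9 = 373256*(-37094 + (-2985 + 6210))/9 = 373256*(-37094 + 3225)/9 = (373256/9)*(-33869) = -12641807464/9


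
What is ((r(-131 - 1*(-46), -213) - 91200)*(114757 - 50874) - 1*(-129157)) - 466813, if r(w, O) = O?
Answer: -5840074335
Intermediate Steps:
((r(-131 - 1*(-46), -213) - 91200)*(114757 - 50874) - 1*(-129157)) - 466813 = ((-213 - 91200)*(114757 - 50874) - 1*(-129157)) - 466813 = (-91413*63883 + 129157) - 466813 = (-5839736679 + 129157) - 466813 = -5839607522 - 466813 = -5840074335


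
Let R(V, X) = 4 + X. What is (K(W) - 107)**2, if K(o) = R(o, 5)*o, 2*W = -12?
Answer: 25921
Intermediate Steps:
W = -6 (W = (1/2)*(-12) = -6)
K(o) = 9*o (K(o) = (4 + 5)*o = 9*o)
(K(W) - 107)**2 = (9*(-6) - 107)**2 = (-54 - 107)**2 = (-161)**2 = 25921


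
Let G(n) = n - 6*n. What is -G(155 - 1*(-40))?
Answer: 975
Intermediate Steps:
G(n) = -5*n
-G(155 - 1*(-40)) = -(-5)*(155 - 1*(-40)) = -(-5)*(155 + 40) = -(-5)*195 = -1*(-975) = 975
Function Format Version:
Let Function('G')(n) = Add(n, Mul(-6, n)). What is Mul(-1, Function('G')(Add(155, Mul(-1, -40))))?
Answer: 975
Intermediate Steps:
Function('G')(n) = Mul(-5, n)
Mul(-1, Function('G')(Add(155, Mul(-1, -40)))) = Mul(-1, Mul(-5, Add(155, Mul(-1, -40)))) = Mul(-1, Mul(-5, Add(155, 40))) = Mul(-1, Mul(-5, 195)) = Mul(-1, -975) = 975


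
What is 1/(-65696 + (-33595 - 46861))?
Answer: -1/146152 ≈ -6.8422e-6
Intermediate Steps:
1/(-65696 + (-33595 - 46861)) = 1/(-65696 - 80456) = 1/(-146152) = -1/146152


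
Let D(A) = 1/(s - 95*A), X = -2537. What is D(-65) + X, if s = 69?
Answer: -15841027/6244 ≈ -2537.0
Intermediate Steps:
D(A) = 1/(69 - 95*A)
D(-65) + X = -1/(-69 + 95*(-65)) - 2537 = -1/(-69 - 6175) - 2537 = -1/(-6244) - 2537 = -1*(-1/6244) - 2537 = 1/6244 - 2537 = -15841027/6244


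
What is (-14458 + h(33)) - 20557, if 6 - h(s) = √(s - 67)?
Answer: -35009 - I*√34 ≈ -35009.0 - 5.831*I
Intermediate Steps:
h(s) = 6 - √(-67 + s) (h(s) = 6 - √(s - 67) = 6 - √(-67 + s))
(-14458 + h(33)) - 20557 = (-14458 + (6 - √(-67 + 33))) - 20557 = (-14458 + (6 - √(-34))) - 20557 = (-14458 + (6 - I*√34)) - 20557 = (-14452 - I*√34) - 20557 = -35009 - I*√34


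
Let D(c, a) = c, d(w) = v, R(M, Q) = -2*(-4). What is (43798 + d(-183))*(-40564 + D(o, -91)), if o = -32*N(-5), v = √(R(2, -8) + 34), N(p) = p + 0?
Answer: -1769614392 - 40404*√42 ≈ -1.7699e+9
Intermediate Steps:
N(p) = p
R(M, Q) = 8
v = √42 (v = √(8 + 34) = √42 ≈ 6.4807)
d(w) = √42
o = 160 (o = -32*(-5) = 160)
(43798 + d(-183))*(-40564 + D(o, -91)) = (43798 + √42)*(-40564 + 160) = (43798 + √42)*(-40404) = -1769614392 - 40404*√42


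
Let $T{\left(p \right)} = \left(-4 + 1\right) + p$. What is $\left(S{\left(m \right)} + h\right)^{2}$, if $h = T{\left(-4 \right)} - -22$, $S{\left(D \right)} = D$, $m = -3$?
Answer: $144$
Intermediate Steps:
$T{\left(p \right)} = -3 + p$
$h = 15$ ($h = \left(-3 - 4\right) - -22 = -7 + 22 = 15$)
$\left(S{\left(m \right)} + h\right)^{2} = \left(-3 + 15\right)^{2} = 12^{2} = 144$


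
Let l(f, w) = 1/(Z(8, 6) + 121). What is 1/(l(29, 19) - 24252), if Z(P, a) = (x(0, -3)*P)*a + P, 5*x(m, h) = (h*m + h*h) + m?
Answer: -1077/26119399 ≈ -4.1234e-5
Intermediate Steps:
x(m, h) = m/5 + h**2/5 + h*m/5 (x(m, h) = ((h*m + h*h) + m)/5 = ((h*m + h**2) + m)/5 = ((h**2 + h*m) + m)/5 = (m + h**2 + h*m)/5 = m/5 + h**2/5 + h*m/5)
Z(P, a) = P + 9*P*a/5 (Z(P, a) = (((1/5)*0 + (1/5)*(-3)**2 + (1/5)*(-3)*0)*P)*a + P = ((0 + (1/5)*9 + 0)*P)*a + P = ((0 + 9/5 + 0)*P)*a + P = (9*P/5)*a + P = 9*P*a/5 + P = P + 9*P*a/5)
l(f, w) = 5/1077 (l(f, w) = 1/((1/5)*8*(5 + 9*6) + 121) = 1/((1/5)*8*(5 + 54) + 121) = 1/((1/5)*8*59 + 121) = 1/(472/5 + 121) = 1/(1077/5) = 5/1077)
1/(l(29, 19) - 24252) = 1/(5/1077 - 24252) = 1/(-26119399/1077) = -1077/26119399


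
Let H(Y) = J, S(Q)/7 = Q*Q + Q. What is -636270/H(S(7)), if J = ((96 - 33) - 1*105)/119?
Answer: 1802765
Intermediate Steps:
S(Q) = 7*Q + 7*Q² (S(Q) = 7*(Q*Q + Q) = 7*(Q² + Q) = 7*(Q + Q²) = 7*Q + 7*Q²)
J = -6/17 (J = (63 - 105)*(1/119) = -42*1/119 = -6/17 ≈ -0.35294)
H(Y) = -6/17
-636270/H(S(7)) = -636270/(-6/17) = -636270*(-17/6) = 1802765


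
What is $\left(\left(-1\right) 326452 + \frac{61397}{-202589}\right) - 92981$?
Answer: $- \frac{84972573434}{202589} \approx -4.1943 \cdot 10^{5}$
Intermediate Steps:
$\left(\left(-1\right) 326452 + \frac{61397}{-202589}\right) - 92981 = \left(-326452 + 61397 \left(- \frac{1}{202589}\right)\right) - 92981 = \left(-326452 - \frac{61397}{202589}\right) - 92981 = - \frac{66135645625}{202589} - 92981 = - \frac{84972573434}{202589}$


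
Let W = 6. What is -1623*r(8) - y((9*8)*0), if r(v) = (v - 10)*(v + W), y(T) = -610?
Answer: 46054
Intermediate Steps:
r(v) = (-10 + v)*(6 + v) (r(v) = (v - 10)*(v + 6) = (-10 + v)*(6 + v))
-1623*r(8) - y((9*8)*0) = -1623*(-60 + 8**2 - 4*8) - 1*(-610) = -1623*(-60 + 64 - 32) + 610 = -1623*(-28) + 610 = 45444 + 610 = 46054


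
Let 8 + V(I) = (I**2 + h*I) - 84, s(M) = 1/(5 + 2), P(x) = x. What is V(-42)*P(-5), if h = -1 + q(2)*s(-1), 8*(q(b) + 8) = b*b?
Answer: -8795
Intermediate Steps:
s(M) = 1/7
q(b) = -8 + b**2/8 (q(b) = -8 + (b*b)/8 = -8 + b**2/8)
h = -29/14 (h = -1 + (-8 + (1/8)*2**2)*(1/7) = -1 + (-8 + (1/8)*4)*(1/7) = -1 + (-8 + 1/2)*(1/7) = -1 - 15/2*1/7 = -1 - 15/14 = -29/14 ≈ -2.0714)
V(I) = -92 + I**2 - 29*I/14 (V(I) = -8 + ((I**2 - 29*I/14) - 84) = -8 + (-84 + I**2 - 29*I/14) = -92 + I**2 - 29*I/14)
V(-42)*P(-5) = (-92 + (-42)**2 - 29/14*(-42))*(-5) = (-92 + 1764 + 87)*(-5) = 1759*(-5) = -8795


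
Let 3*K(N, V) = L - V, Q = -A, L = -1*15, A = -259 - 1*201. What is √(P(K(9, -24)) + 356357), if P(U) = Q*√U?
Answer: √(356357 + 460*√3) ≈ 597.62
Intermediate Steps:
A = -460 (A = -259 - 201 = -460)
L = -15
Q = 460 (Q = -1*(-460) = 460)
K(N, V) = -5 - V/3 (K(N, V) = (-15 - V)/3 = -5 - V/3)
P(U) = 460*√U
√(P(K(9, -24)) + 356357) = √(460*√(-5 - ⅓*(-24)) + 356357) = √(460*√(-5 + 8) + 356357) = √(460*√3 + 356357) = √(356357 + 460*√3)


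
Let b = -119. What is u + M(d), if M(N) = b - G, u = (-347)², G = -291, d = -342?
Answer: 120581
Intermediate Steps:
u = 120409
M(N) = 172 (M(N) = -119 - 1*(-291) = -119 + 291 = 172)
u + M(d) = 120409 + 172 = 120581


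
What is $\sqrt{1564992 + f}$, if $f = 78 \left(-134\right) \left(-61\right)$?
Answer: $2 \sqrt{550641} \approx 1484.1$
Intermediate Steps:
$f = 637572$ ($f = \left(-10452\right) \left(-61\right) = 637572$)
$\sqrt{1564992 + f} = \sqrt{1564992 + 637572} = \sqrt{2202564} = 2 \sqrt{550641}$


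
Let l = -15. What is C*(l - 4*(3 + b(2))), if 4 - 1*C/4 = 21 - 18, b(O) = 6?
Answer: -204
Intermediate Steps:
C = 4 (C = 16 - 4*(21 - 18) = 16 - 4*3 = 16 - 12 = 4)
C*(l - 4*(3 + b(2))) = 4*(-15 - 4*(3 + 6)) = 4*(-15 - 4*9) = 4*(-15 - 36) = 4*(-51) = -204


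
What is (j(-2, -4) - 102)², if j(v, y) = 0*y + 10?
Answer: 8464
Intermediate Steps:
j(v, y) = 10 (j(v, y) = 0 + 10 = 10)
(j(-2, -4) - 102)² = (10 - 102)² = (-92)² = 8464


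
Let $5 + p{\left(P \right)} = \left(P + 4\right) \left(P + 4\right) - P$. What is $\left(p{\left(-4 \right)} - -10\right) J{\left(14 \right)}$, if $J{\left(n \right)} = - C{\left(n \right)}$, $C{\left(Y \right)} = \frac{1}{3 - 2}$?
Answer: $-9$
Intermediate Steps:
$C{\left(Y \right)} = 1$ ($C{\left(Y \right)} = 1^{-1} = 1$)
$J{\left(n \right)} = -1$ ($J{\left(n \right)} = \left(-1\right) 1 = -1$)
$p{\left(P \right)} = -5 + \left(4 + P\right)^{2} - P$ ($p{\left(P \right)} = -5 - \left(P - \left(P + 4\right) \left(P + 4\right)\right) = -5 - \left(P - \left(4 + P\right) \left(4 + P\right)\right) = -5 - \left(P - \left(4 + P\right)^{2}\right) = -5 + \left(4 + P\right)^{2} - P$)
$\left(p{\left(-4 \right)} - -10\right) J{\left(14 \right)} = \left(\left(-5 + \left(4 - 4\right)^{2} - -4\right) - -10\right) \left(-1\right) = \left(\left(-5 + 0^{2} + 4\right) + 10\right) \left(-1\right) = \left(\left(-5 + 0 + 4\right) + 10\right) \left(-1\right) = \left(-1 + 10\right) \left(-1\right) = 9 \left(-1\right) = -9$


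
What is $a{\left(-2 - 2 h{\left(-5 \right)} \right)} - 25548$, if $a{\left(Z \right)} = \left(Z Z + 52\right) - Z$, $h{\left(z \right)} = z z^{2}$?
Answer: $35760$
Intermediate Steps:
$h{\left(z \right)} = z^{3}$
$a{\left(Z \right)} = 52 + Z^{2} - Z$ ($a{\left(Z \right)} = \left(Z^{2} + 52\right) - Z = \left(52 + Z^{2}\right) - Z = 52 + Z^{2} - Z$)
$a{\left(-2 - 2 h{\left(-5 \right)} \right)} - 25548 = \left(52 + \left(-2 - 2 \left(-5\right)^{3}\right)^{2} - \left(-2 - 2 \left(-5\right)^{3}\right)\right) - 25548 = \left(52 + \left(-2 - -250\right)^{2} - \left(-2 - -250\right)\right) - 25548 = \left(52 + \left(-2 + 250\right)^{2} - \left(-2 + 250\right)\right) - 25548 = \left(52 + 248^{2} - 248\right) - 25548 = \left(52 + 61504 - 248\right) - 25548 = 61308 - 25548 = 35760$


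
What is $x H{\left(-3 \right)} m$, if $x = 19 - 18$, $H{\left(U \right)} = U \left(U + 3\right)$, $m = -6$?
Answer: $0$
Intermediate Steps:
$H{\left(U \right)} = U \left(3 + U\right)$
$x = 1$ ($x = 19 - 18 = 1$)
$x H{\left(-3 \right)} m = 1 - 3 \left(3 - 3\right) \left(-6\right) = 1 \left(-3\right) 0 \left(-6\right) = 1 \cdot 0 \left(-6\right) = 1 \cdot 0 = 0$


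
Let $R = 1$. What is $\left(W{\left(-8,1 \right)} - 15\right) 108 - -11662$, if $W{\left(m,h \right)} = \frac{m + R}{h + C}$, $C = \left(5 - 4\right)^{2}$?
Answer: $9664$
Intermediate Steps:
$C = 1$ ($C = 1^{2} = 1$)
$W{\left(m,h \right)} = \frac{1 + m}{1 + h}$ ($W{\left(m,h \right)} = \frac{m + 1}{h + 1} = \frac{1 + m}{1 + h}$)
$\left(W{\left(-8,1 \right)} - 15\right) 108 - -11662 = \left(\frac{1 - 8}{1 + 1} - 15\right) 108 - -11662 = \left(\frac{1}{2} \left(-7\right) - 15\right) 108 + 11662 = \left(- \frac{7}{2} - 15\right) 108 + 11662 = \left(- \frac{37}{2}\right) 108 + 11662 = -1998 + 11662 = 9664$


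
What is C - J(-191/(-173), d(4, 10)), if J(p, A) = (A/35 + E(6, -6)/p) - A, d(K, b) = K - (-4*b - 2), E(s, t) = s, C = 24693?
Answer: 165335099/6685 ≈ 24732.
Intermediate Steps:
d(K, b) = 2 + K + 4*b (d(K, b) = K - (-2 - 4*b) = K + (2 + 4*b) = 2 + K + 4*b)
J(p, A) = 6/p - 34*A/35 (J(p, A) = (A/35 + 6/p) - A = (6/p + A/35) - A = 6/p - 34*A/35)
C - J(-191/(-173), d(4, 10)) = 24693 - (6/((-191/(-173))) - 34*(2 + 4 + 4*10)/35) = 24693 - (6/((-191*(-1/173))) - 34*(2 + 4 + 40)/35) = 24693 - (6/(191/173) - 34/35*46) = 24693 - (6*(173/191) - 1564/35) = 24693 - (1038/191 - 1564/35) = 24693 - 1*(-262394/6685) = 24693 + 262394/6685 = 165335099/6685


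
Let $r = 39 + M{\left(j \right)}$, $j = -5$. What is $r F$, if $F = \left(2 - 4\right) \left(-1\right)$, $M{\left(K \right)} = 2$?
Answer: $82$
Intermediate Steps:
$r = 41$ ($r = 39 + 2 = 41$)
$F = 2$ ($F = \left(-2\right) \left(-1\right) = 2$)
$r F = 41 \cdot 2 = 82$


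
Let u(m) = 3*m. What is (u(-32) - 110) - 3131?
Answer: -3337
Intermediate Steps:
(u(-32) - 110) - 3131 = (3*(-32) - 110) - 3131 = (-96 - 110) - 3131 = -206 - 3131 = -3337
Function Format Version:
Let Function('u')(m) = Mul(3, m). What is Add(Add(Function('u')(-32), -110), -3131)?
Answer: -3337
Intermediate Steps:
Add(Add(Function('u')(-32), -110), -3131) = Add(Add(Mul(3, -32), -110), -3131) = Add(Add(-96, -110), -3131) = Add(-206, -3131) = -3337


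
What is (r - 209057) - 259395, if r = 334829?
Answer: -133623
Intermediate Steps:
(r - 209057) - 259395 = (334829 - 209057) - 259395 = 125772 - 259395 = -133623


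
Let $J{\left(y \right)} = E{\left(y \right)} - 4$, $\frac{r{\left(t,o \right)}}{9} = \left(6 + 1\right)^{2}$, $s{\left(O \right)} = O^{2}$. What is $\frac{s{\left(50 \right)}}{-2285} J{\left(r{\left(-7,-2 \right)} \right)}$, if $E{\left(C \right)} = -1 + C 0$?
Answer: $\frac{2500}{457} \approx 5.4705$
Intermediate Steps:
$r{\left(t,o \right)} = 441$ ($r{\left(t,o \right)} = 9 \left(6 + 1\right)^{2} = 9 \cdot 7^{2} = 9 \cdot 49 = 441$)
$E{\left(C \right)} = -1$ ($E{\left(C \right)} = -1 + 0 = -1$)
$J{\left(y \right)} = -5$ ($J{\left(y \right)} = -1 - 4 = -5$)
$\frac{s{\left(50 \right)}}{-2285} J{\left(r{\left(-7,-2 \right)} \right)} = \frac{50^{2}}{-2285} \left(-5\right) = 2500 \left(- \frac{1}{2285}\right) \left(-5\right) = \left(- \frac{500}{457}\right) \left(-5\right) = \frac{2500}{457}$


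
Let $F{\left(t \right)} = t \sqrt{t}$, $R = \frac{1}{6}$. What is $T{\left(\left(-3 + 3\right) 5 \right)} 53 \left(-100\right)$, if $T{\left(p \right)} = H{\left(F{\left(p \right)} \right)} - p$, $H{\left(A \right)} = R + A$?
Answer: $- \frac{2650}{3} \approx -883.33$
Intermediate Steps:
$R = \frac{1}{6} \approx 0.16667$
$F{\left(t \right)} = t^{\frac{3}{2}}$
$H{\left(A \right)} = \frac{1}{6} + A$
$T{\left(p \right)} = \frac{1}{6} + p^{\frac{3}{2}} - p$ ($T{\left(p \right)} = \left(\frac{1}{6} + p^{\frac{3}{2}}\right) - p = \frac{1}{6} + p^{\frac{3}{2}} - p$)
$T{\left(\left(-3 + 3\right) 5 \right)} 53 \left(-100\right) = \left(\frac{1}{6} + \left(\left(-3 + 3\right) 5\right)^{\frac{3}{2}} - \left(-3 + 3\right) 5\right) 53 \left(-100\right) = \left(\frac{1}{6} + \left(0 \cdot 5\right)^{\frac{3}{2}} - 0 \cdot 5\right) 53 \left(-100\right) = \left(\frac{1}{6} + 0^{\frac{3}{2}} - 0\right) 53 \left(-100\right) = \left(\frac{1}{6} + 0 + 0\right) 53 \left(-100\right) = \frac{1}{6} \cdot 53 \left(-100\right) = \frac{53}{6} \left(-100\right) = - \frac{2650}{3}$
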